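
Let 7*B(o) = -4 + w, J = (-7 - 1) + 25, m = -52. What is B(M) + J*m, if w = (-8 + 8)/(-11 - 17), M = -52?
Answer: -6192/7 ≈ -884.57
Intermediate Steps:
J = 17 (J = -8 + 25 = 17)
w = 0 (w = 0/(-28) = 0*(-1/28) = 0)
B(o) = -4/7 (B(o) = (-4 + 0)/7 = (1/7)*(-4) = -4/7)
B(M) + J*m = -4/7 + 17*(-52) = -4/7 - 884 = -6192/7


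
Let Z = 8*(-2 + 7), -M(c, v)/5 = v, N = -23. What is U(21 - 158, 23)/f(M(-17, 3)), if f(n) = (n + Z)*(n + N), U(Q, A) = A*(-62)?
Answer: 713/475 ≈ 1.5011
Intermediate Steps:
M(c, v) = -5*v
Z = 40 (Z = 8*5 = 40)
U(Q, A) = -62*A
f(n) = (-23 + n)*(40 + n) (f(n) = (n + 40)*(n - 23) = (40 + n)*(-23 + n) = (-23 + n)*(40 + n))
U(21 - 158, 23)/f(M(-17, 3)) = (-62*23)/(-920 + (-5*3)² + 17*(-5*3)) = -1426/(-920 + (-15)² + 17*(-15)) = -1426/(-920 + 225 - 255) = -1426/(-950) = -1426*(-1/950) = 713/475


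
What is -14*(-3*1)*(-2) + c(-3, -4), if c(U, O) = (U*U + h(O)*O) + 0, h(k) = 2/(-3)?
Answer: -217/3 ≈ -72.333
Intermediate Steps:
h(k) = -2/3 (h(k) = 2*(-1/3) = -2/3)
c(U, O) = U**2 - 2*O/3 (c(U, O) = (U*U - 2*O/3) + 0 = (U**2 - 2*O/3) + 0 = U**2 - 2*O/3)
-14*(-3*1)*(-2) + c(-3, -4) = -14*(-3*1)*(-2) + ((-3)**2 - 2/3*(-4)) = -(-42)*(-2) + (9 + 8/3) = -14*6 + 35/3 = -84 + 35/3 = -217/3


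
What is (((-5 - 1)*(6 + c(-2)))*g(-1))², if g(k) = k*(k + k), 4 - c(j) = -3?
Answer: 24336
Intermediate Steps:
c(j) = 7 (c(j) = 4 - 1*(-3) = 4 + 3 = 7)
g(k) = 2*k² (g(k) = k*(2*k) = 2*k²)
(((-5 - 1)*(6 + c(-2)))*g(-1))² = (((-5 - 1)*(6 + 7))*(2*(-1)²))² = ((-6*13)*(2*1))² = (-78*2)² = (-156)² = 24336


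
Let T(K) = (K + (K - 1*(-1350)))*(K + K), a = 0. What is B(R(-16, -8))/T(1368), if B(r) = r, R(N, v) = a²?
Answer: 0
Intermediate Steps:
T(K) = 2*K*(1350 + 2*K) (T(K) = (K + (K + 1350))*(2*K) = (K + (1350 + K))*(2*K) = (1350 + 2*K)*(2*K) = 2*K*(1350 + 2*K))
R(N, v) = 0 (R(N, v) = 0² = 0)
B(R(-16, -8))/T(1368) = 0/((4*1368*(675 + 1368))) = 0/((4*1368*2043)) = 0/11179296 = 0*(1/11179296) = 0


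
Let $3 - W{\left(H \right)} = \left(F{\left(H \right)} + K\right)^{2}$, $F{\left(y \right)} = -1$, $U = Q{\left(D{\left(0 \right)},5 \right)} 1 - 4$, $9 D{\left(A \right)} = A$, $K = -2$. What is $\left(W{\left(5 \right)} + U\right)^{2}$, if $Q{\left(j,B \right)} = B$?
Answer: $25$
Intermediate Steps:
$D{\left(A \right)} = \frac{A}{9}$
$U = 1$ ($U = 5 \cdot 1 - 4 = 5 - 4 = 1$)
$W{\left(H \right)} = -6$ ($W{\left(H \right)} = 3 - \left(-1 - 2\right)^{2} = 3 - \left(-3\right)^{2} = 3 - 9 = -6$)
$\left(W{\left(5 \right)} + U\right)^{2} = \left(-6 + 1\right)^{2} = \left(-5\right)^{2} = 25$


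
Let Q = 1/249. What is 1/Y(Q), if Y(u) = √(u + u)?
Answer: √498/2 ≈ 11.158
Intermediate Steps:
Q = 1/249 ≈ 0.0040161
Y(u) = √2*√u (Y(u) = √(2*u) = √2*√u)
1/Y(Q) = 1/(√2*√(1/249)) = 1/(√2*(√249/249)) = 1/(√498/249) = √498/2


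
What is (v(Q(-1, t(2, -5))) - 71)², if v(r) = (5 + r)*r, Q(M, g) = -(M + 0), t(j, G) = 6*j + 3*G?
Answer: 4225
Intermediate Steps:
t(j, G) = 3*G + 6*j
Q(M, g) = -M
v(r) = r*(5 + r)
(v(Q(-1, t(2, -5))) - 71)² = ((-1*(-1))*(5 - 1*(-1)) - 71)² = (1*(5 + 1) - 71)² = (1*6 - 71)² = (6 - 71)² = (-65)² = 4225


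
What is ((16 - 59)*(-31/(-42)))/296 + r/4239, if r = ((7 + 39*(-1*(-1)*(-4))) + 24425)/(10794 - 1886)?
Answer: -81754297/767066832 ≈ -0.10658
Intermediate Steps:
r = 357/131 (r = ((7 + 39*(1*(-4))) + 24425)/8908 = ((7 + 39*(-4)) + 24425)*(1/8908) = ((7 - 156) + 24425)*(1/8908) = (-149 + 24425)*(1/8908) = 24276*(1/8908) = 357/131 ≈ 2.7252)
((16 - 59)*(-31/(-42)))/296 + r/4239 = ((16 - 59)*(-31/(-42)))/296 + (357/131)/4239 = -(-1333)*(-1)/42*(1/296) + (357/131)*(1/4239) = -43*31/42*(1/296) + 119/185103 = -1333/42*1/296 + 119/185103 = -1333/12432 + 119/185103 = -81754297/767066832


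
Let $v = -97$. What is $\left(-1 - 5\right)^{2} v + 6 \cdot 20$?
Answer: $-3372$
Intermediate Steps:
$\left(-1 - 5\right)^{2} v + 6 \cdot 20 = \left(-1 - 5\right)^{2} \left(-97\right) + 6 \cdot 20 = \left(-6\right)^{2} \left(-97\right) + 120 = 36 \left(-97\right) + 120 = -3492 + 120 = -3372$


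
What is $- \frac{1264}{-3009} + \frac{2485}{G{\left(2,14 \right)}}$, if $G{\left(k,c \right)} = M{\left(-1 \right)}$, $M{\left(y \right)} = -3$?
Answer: $- \frac{830397}{1003} \approx -827.91$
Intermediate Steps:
$G{\left(k,c \right)} = -3$
$- \frac{1264}{-3009} + \frac{2485}{G{\left(2,14 \right)}} = - \frac{1264}{-3009} + \frac{2485}{-3} = \left(-1264\right) \left(- \frac{1}{3009}\right) + 2485 \left(- \frac{1}{3}\right) = \frac{1264}{3009} - \frac{2485}{3} = - \frac{830397}{1003}$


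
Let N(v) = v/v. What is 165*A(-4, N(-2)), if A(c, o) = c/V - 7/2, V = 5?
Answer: -1419/2 ≈ -709.50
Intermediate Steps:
N(v) = 1
A(c, o) = -7/2 + c/5 (A(c, o) = c/5 - 7/2 = -7/2 + c/5)
165*A(-4, N(-2)) = 165*(-7/2 + (1/5)*(-4)) = 165*(-7/2 - 4/5) = 165*(-43/10) = -1419/2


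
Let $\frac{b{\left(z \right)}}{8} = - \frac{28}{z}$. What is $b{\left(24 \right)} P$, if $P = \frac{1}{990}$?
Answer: $- \frac{14}{1485} \approx -0.0094276$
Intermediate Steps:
$b{\left(z \right)} = - \frac{224}{z}$ ($b{\left(z \right)} = 8 \left(- \frac{28}{z}\right) = - \frac{224}{z}$)
$P = \frac{1}{990} \approx 0.0010101$
$b{\left(24 \right)} P = - \frac{224}{24} \cdot \frac{1}{990} = \left(-224\right) \frac{1}{24} \cdot \frac{1}{990} = \left(- \frac{28}{3}\right) \frac{1}{990} = - \frac{14}{1485}$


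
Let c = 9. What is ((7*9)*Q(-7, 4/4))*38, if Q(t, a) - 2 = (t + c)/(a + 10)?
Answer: 57456/11 ≈ 5223.3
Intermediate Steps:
Q(t, a) = 2 + (9 + t)/(10 + a) (Q(t, a) = 2 + (t + 9)/(a + 10) = 2 + (9 + t)/(10 + a))
((7*9)*Q(-7, 4/4))*38 = ((7*9)*((29 - 7 + 2*(4/4))/(10 + 4/4)))*38 = (63*((29 - 7 + 2*(4*(¼)))/(10 + 4*(¼))))*38 = (63*((29 - 7 + 2*1)/(10 + 1)))*38 = (63*((29 - 7 + 2)/11))*38 = (63*((1/11)*24))*38 = (63*(24/11))*38 = (1512/11)*38 = 57456/11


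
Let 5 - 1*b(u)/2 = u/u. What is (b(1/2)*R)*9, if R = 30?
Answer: 2160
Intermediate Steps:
b(u) = 8 (b(u) = 10 - 2*u/u = 10 - 2*1 = 10 - 2 = 8)
(b(1/2)*R)*9 = (8*30)*9 = 240*9 = 2160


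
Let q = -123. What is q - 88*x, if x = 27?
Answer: -2499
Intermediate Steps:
q - 88*x = -123 - 88*27 = -123 - 2376 = -2499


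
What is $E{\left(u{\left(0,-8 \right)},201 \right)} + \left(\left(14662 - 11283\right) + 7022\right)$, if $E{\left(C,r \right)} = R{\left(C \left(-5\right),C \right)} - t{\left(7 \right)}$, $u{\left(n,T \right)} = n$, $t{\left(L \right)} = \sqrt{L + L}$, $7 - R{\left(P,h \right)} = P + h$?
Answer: $10408 - \sqrt{14} \approx 10404.0$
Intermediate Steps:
$R{\left(P,h \right)} = 7 - P - h$ ($R{\left(P,h \right)} = 7 - \left(P + h\right) = 7 - P - h$)
$t{\left(L \right)} = \sqrt{2} \sqrt{L}$ ($t{\left(L \right)} = \sqrt{2 L} = \sqrt{2} \sqrt{L}$)
$E{\left(C,r \right)} = 7 - \sqrt{14} + 4 C$ ($E{\left(C,r \right)} = \left(7 - C \left(-5\right) - C\right) - \sqrt{2} \sqrt{7} = \left(7 - - 5 C - C\right) - \sqrt{14} = \left(7 + 5 C - C\right) - \sqrt{14} = \left(7 + 4 C\right) - \sqrt{14} = 7 - \sqrt{14} + 4 C$)
$E{\left(u{\left(0,-8 \right)},201 \right)} + \left(\left(14662 - 11283\right) + 7022\right) = \left(7 - \sqrt{14} + 4 \cdot 0\right) + \left(\left(14662 - 11283\right) + 7022\right) = \left(7 - \sqrt{14} + 0\right) + \left(3379 + 7022\right) = \left(7 - \sqrt{14}\right) + 10401 = 10408 - \sqrt{14}$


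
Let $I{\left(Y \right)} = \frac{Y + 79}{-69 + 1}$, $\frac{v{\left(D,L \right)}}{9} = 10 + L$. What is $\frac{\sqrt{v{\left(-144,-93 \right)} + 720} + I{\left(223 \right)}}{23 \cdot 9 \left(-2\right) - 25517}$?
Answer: $\frac{151}{881654} - \frac{3 i \sqrt{3}}{25931} \approx 0.00017127 - 0.00020038 i$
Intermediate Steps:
$v{\left(D,L \right)} = 90 + 9 L$ ($v{\left(D,L \right)} = 9 \left(10 + L\right) = 90 + 9 L$)
$I{\left(Y \right)} = - \frac{79}{68} - \frac{Y}{68}$ ($I{\left(Y \right)} = \frac{79 + Y}{-68} = \left(79 + Y\right) \left(- \frac{1}{68}\right) = - \frac{79}{68} - \frac{Y}{68}$)
$\frac{\sqrt{v{\left(-144,-93 \right)} + 720} + I{\left(223 \right)}}{23 \cdot 9 \left(-2\right) - 25517} = \frac{\sqrt{\left(90 + 9 \left(-93\right)\right) + 720} - \frac{151}{34}}{23 \cdot 9 \left(-2\right) - 25517} = \frac{\sqrt{\left(90 - 837\right) + 720} - \frac{151}{34}}{207 \left(-2\right) - 25517} = \frac{\sqrt{-747 + 720} - \frac{151}{34}}{-414 - 25517} = \frac{\sqrt{-27} - \frac{151}{34}}{-25931} = \left(3 i \sqrt{3} - \frac{151}{34}\right) \left(- \frac{1}{25931}\right) = \left(- \frac{151}{34} + 3 i \sqrt{3}\right) \left(- \frac{1}{25931}\right) = \frac{151}{881654} - \frac{3 i \sqrt{3}}{25931}$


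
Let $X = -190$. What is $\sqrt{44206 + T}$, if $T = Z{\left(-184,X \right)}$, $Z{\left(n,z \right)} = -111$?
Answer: $\sqrt{44095} \approx 209.99$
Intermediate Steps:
$T = -111$
$\sqrt{44206 + T} = \sqrt{44206 - 111} = \sqrt{44095}$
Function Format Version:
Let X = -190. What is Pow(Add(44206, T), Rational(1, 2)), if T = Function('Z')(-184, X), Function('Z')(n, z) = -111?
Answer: Pow(44095, Rational(1, 2)) ≈ 209.99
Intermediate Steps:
T = -111
Pow(Add(44206, T), Rational(1, 2)) = Pow(Add(44206, -111), Rational(1, 2)) = Pow(44095, Rational(1, 2))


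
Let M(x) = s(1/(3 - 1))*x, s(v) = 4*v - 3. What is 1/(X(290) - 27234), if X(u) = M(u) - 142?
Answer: -1/27666 ≈ -3.6145e-5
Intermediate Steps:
s(v) = -3 + 4*v
M(x) = -x (M(x) = (-3 + 4/(3 - 1))*x = (-3 + 4/2)*x = (-3 + 4*(½))*x = (-3 + 2)*x = -x)
X(u) = -142 - u (X(u) = -u - 142 = -142 - u)
1/(X(290) - 27234) = 1/((-142 - 1*290) - 27234) = 1/((-142 - 290) - 27234) = 1/(-432 - 27234) = 1/(-27666) = -1/27666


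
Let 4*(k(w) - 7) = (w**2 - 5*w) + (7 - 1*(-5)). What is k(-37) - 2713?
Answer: -4629/2 ≈ -2314.5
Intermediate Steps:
k(w) = 10 - 5*w/4 + w**2/4 (k(w) = 7 + ((w**2 - 5*w) + (7 - 1*(-5)))/4 = 7 + ((w**2 - 5*w) + (7 + 5))/4 = 7 + ((w**2 - 5*w) + 12)/4 = 7 + (12 + w**2 - 5*w)/4 = 7 + (3 - 5*w/4 + w**2/4) = 10 - 5*w/4 + w**2/4)
k(-37) - 2713 = (10 - 5/4*(-37) + (1/4)*(-37)**2) - 2713 = (10 + 185/4 + (1/4)*1369) - 2713 = (10 + 185/4 + 1369/4) - 2713 = 797/2 - 2713 = -4629/2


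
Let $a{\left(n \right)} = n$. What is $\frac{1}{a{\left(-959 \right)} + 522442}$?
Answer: $\frac{1}{521483} \approx 1.9176 \cdot 10^{-6}$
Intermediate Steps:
$\frac{1}{a{\left(-959 \right)} + 522442} = \frac{1}{-959 + 522442} = \frac{1}{521483}$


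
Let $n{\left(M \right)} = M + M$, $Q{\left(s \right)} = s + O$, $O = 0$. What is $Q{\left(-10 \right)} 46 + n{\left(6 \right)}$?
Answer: $-448$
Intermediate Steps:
$Q{\left(s \right)} = s$ ($Q{\left(s \right)} = s + 0 = s$)
$n{\left(M \right)} = 2 M$
$Q{\left(-10 \right)} 46 + n{\left(6 \right)} = \left(-10\right) 46 + 2 \cdot 6 = -460 + 12 = -448$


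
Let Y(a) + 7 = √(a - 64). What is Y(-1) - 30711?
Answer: -30718 + I*√65 ≈ -30718.0 + 8.0623*I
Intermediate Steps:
Y(a) = -7 + √(-64 + a) (Y(a) = -7 + √(a - 64) = -7 + √(-64 + a))
Y(-1) - 30711 = (-7 + √(-64 - 1)) - 30711 = (-7 + √(-65)) - 30711 = (-7 + I*√65) - 30711 = -30718 + I*√65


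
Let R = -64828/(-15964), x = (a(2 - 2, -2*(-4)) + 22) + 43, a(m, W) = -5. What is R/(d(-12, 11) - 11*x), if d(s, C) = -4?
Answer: -16207/2650024 ≈ -0.0061158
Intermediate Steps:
x = 60 (x = (-5 + 22) + 43 = 17 + 43 = 60)
R = 16207/3991 (R = -64828*(-1/15964) = 16207/3991 ≈ 4.0609)
R/(d(-12, 11) - 11*x) = 16207/(3991*(-4 - 11*60)) = 16207/(3991*(-4 - 660)) = (16207/3991)/(-664) = (16207/3991)*(-1/664) = -16207/2650024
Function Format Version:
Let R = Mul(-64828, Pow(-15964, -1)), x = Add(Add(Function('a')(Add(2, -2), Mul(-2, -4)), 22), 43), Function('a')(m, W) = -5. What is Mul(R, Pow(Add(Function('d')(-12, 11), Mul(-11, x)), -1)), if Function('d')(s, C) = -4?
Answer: Rational(-16207, 2650024) ≈ -0.0061158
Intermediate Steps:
x = 60 (x = Add(Add(-5, 22), 43) = Add(17, 43) = 60)
R = Rational(16207, 3991) (R = Mul(-64828, Rational(-1, 15964)) = Rational(16207, 3991) ≈ 4.0609)
Mul(R, Pow(Add(Function('d')(-12, 11), Mul(-11, x)), -1)) = Mul(Rational(16207, 3991), Pow(Add(-4, Mul(-11, 60)), -1)) = Mul(Rational(16207, 3991), Pow(Add(-4, -660), -1)) = Mul(Rational(16207, 3991), Pow(-664, -1)) = Mul(Rational(16207, 3991), Rational(-1, 664)) = Rational(-16207, 2650024)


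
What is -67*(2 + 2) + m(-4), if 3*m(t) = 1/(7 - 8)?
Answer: -805/3 ≈ -268.33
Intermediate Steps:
m(t) = -⅓ (m(t) = 1/(3*(7 - 8)) = (⅓)/(-1) = (⅓)*(-1) = -⅓)
-67*(2 + 2) + m(-4) = -67*(2 + 2) - ⅓ = -67*4 - ⅓ = -268 - ⅓ = -805/3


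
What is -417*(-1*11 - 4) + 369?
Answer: 6624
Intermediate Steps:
-417*(-1*11 - 4) + 369 = -417*(-11 - 4) + 369 = -417*(-15) + 369 = 6255 + 369 = 6624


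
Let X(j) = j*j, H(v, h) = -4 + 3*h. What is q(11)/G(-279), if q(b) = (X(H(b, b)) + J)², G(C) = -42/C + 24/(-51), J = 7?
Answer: -568451712/253 ≈ -2.2468e+6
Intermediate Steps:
X(j) = j²
G(C) = -8/17 - 42/C (G(C) = -42/C + 24*(-1/51) = -42/C - 8/17 = -8/17 - 42/C)
q(b) = (7 + (-4 + 3*b)²)² (q(b) = ((-4 + 3*b)² + 7)² = (7 + (-4 + 3*b)²)²)
q(11)/G(-279) = (7 + (-4 + 3*11)²)²/(-8/17 - 42/(-279)) = (7 + (-4 + 33)²)²/(-8/17 - 42*(-1/279)) = (7 + 29²)²/(-8/17 + 14/93) = (7 + 841)²/(-506/1581) = 848²*(-1581/506) = 719104*(-1581/506) = -568451712/253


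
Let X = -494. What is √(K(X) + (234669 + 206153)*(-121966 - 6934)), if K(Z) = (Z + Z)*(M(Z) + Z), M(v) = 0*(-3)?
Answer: 4*I*√3551341733 ≈ 2.3837e+5*I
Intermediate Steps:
M(v) = 0
K(Z) = 2*Z² (K(Z) = (Z + Z)*(0 + Z) = (2*Z)*Z = 2*Z²)
√(K(X) + (234669 + 206153)*(-121966 - 6934)) = √(2*(-494)² + (234669 + 206153)*(-121966 - 6934)) = √(2*244036 + 440822*(-128900)) = √(488072 - 56821955800) = √(-56821467728) = 4*I*√3551341733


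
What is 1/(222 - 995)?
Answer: -1/773 ≈ -0.0012937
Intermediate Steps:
1/(222 - 995) = 1/(-773) = -1/773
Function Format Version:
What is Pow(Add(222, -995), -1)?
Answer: Rational(-1, 773) ≈ -0.0012937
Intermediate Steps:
Pow(Add(222, -995), -1) = Pow(-773, -1) = Rational(-1, 773)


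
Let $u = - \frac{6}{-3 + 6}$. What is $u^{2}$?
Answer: $4$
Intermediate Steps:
$u = -2$ ($u = - \frac{6}{3} = \left(-6\right) \frac{1}{3} = -2$)
$u^{2} = \left(-2\right)^{2} = 4$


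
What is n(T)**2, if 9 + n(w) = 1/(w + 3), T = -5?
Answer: 361/4 ≈ 90.250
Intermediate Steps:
n(w) = -9 + 1/(3 + w) (n(w) = -9 + 1/(w + 3) = -9 + 1/(3 + w))
n(T)**2 = ((-26 - 9*(-5))/(3 - 5))**2 = ((-26 + 45)/(-2))**2 = (-1/2*19)**2 = (-19/2)**2 = 361/4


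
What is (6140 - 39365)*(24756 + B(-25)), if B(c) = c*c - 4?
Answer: -843150825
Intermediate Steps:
B(c) = -4 + c² (B(c) = c² - 4 = -4 + c²)
(6140 - 39365)*(24756 + B(-25)) = (6140 - 39365)*(24756 + (-4 + (-25)²)) = -33225*(24756 + (-4 + 625)) = -33225*(24756 + 621) = -33225*25377 = -843150825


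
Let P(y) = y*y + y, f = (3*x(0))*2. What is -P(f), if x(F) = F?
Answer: 0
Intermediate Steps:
f = 0 (f = (3*0)*2 = 0*2 = 0)
P(y) = y + y² (P(y) = y² + y = y + y²)
-P(f) = -0*(1 + 0) = -0 = -1*0 = 0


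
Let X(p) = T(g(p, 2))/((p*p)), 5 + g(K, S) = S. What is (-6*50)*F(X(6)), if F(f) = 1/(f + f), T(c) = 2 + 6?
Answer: -675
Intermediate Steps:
g(K, S) = -5 + S
T(c) = 8
X(p) = 8/p² (X(p) = 8/((p*p)) = 8/(p²) = 8/p²)
F(f) = 1/(2*f)
(-6*50)*F(X(6)) = (-6*50)*(1/(2*((8/6²)))) = -150/(8*(1/36)) = -150/2/9 = -150*9/2 = -300*9/4 = -675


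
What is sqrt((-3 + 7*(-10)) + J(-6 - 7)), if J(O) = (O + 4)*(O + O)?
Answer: sqrt(161) ≈ 12.689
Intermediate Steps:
J(O) = 2*O*(4 + O) (J(O) = (4 + O)*(2*O) = 2*O*(4 + O))
sqrt((-3 + 7*(-10)) + J(-6 - 7)) = sqrt((-3 + 7*(-10)) + 2*(-6 - 7)*(4 + (-6 - 7))) = sqrt((-3 - 70) + 2*(-13)*(4 - 13)) = sqrt(-73 + 2*(-13)*(-9)) = sqrt(-73 + 234) = sqrt(161)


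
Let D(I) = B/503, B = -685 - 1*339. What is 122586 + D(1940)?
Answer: 61659734/503 ≈ 1.2258e+5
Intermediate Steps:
B = -1024 (B = -685 - 339 = -1024)
D(I) = -1024/503
122586 + D(1940) = 122586 - 1024/503 = 61659734/503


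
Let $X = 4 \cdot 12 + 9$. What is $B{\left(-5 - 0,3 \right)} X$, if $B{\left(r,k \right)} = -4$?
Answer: $-228$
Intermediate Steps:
$X = 57$ ($X = 48 + 9 = 57$)
$B{\left(-5 - 0,3 \right)} X = \left(-4\right) 57 = -228$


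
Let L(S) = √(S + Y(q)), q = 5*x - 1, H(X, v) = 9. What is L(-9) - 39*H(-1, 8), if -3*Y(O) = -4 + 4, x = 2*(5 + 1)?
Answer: -351 + 3*I ≈ -351.0 + 3.0*I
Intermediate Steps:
x = 12 (x = 2*6 = 12)
q = 59 (q = 5*12 - 1 = 60 - 1 = 59)
Y(O) = 0 (Y(O) = -(-4 + 4)/3 = -⅓*0 = 0)
L(S) = √S (L(S) = √(S + 0) = √S)
L(-9) - 39*H(-1, 8) = √(-9) - 39*9 = 3*I - 351 = -351 + 3*I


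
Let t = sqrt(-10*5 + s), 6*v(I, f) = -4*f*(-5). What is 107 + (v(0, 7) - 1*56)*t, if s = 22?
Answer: 107 - 196*I*sqrt(7)/3 ≈ 107.0 - 172.86*I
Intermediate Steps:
v(I, f) = 10*f/3 (v(I, f) = (-4*f*(-5))/6 = (20*f)/6 = 10*f/3)
t = 2*I*sqrt(7) (t = sqrt(-10*5 + 22) = sqrt(-50 + 22) = sqrt(-28) = 2*I*sqrt(7) ≈ 5.2915*I)
107 + (v(0, 7) - 1*56)*t = 107 + ((10/3)*7 - 1*56)*(2*I*sqrt(7)) = 107 + (70/3 - 56)*(2*I*sqrt(7)) = 107 - 196*I*sqrt(7)/3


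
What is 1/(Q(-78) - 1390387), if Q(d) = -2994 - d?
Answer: -1/1393303 ≈ -7.1772e-7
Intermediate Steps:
1/(Q(-78) - 1390387) = 1/((-2994 - 1*(-78)) - 1390387) = 1/((-2994 + 78) - 1390387) = 1/(-2916 - 1390387) = 1/(-1393303) = -1/1393303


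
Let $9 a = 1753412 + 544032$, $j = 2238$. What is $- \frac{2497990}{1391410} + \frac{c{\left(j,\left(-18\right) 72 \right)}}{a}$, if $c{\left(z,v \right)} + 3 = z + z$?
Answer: $- \frac{568297814519}{319668655604} \approx -1.7778$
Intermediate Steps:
$c{\left(z,v \right)} = -3 + 2 z$ ($c{\left(z,v \right)} = -3 + \left(z + z\right) = -3 + 2 z$)
$a = \frac{2297444}{9}$ ($a = \frac{1753412 + 544032}{9} = \frac{1}{9} \cdot 2297444 = \frac{2297444}{9} \approx 2.5527 \cdot 10^{5}$)
$- \frac{2497990}{1391410} + \frac{c{\left(j,\left(-18\right) 72 \right)}}{a} = - \frac{2497990}{1391410} + \frac{-3 + 2 \cdot 2238}{\frac{2297444}{9}} = \left(-2497990\right) \frac{1}{1391410} + \left(-3 + 4476\right) \frac{9}{2297444} = - \frac{249799}{139141} + 4473 \cdot \frac{9}{2297444} = - \frac{249799}{139141} + \frac{40257}{2297444} = - \frac{568297814519}{319668655604}$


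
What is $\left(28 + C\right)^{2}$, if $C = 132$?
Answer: $25600$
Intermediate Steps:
$\left(28 + C\right)^{2} = \left(28 + 132\right)^{2} = 160^{2} = 25600$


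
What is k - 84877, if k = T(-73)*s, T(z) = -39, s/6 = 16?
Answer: -88621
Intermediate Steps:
s = 96 (s = 6*16 = 96)
k = -3744 (k = -39*96 = -3744)
k - 84877 = -3744 - 84877 = -88621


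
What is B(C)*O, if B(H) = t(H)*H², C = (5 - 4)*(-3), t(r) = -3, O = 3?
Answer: -81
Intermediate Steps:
C = -3 (C = 1*(-3) = -3)
B(H) = -3*H²
B(C)*O = -3*(-3)²*3 = -3*9*3 = -27*3 = -81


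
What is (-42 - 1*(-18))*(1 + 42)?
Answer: -1032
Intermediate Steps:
(-42 - 1*(-18))*(1 + 42) = (-42 + 18)*43 = -24*43 = -1032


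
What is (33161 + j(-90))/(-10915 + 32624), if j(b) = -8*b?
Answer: 1993/1277 ≈ 1.5607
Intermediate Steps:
(33161 + j(-90))/(-10915 + 32624) = (33161 - 8*(-90))/(-10915 + 32624) = (33161 + 720)/21709 = 33881*(1/21709) = 1993/1277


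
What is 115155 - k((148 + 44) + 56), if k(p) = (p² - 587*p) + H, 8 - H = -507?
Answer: 198712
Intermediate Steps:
H = 515 (H = 8 - 1*(-507) = 8 + 507 = 515)
k(p) = 515 + p² - 587*p (k(p) = (p² - 587*p) + 515 = 515 + p² - 587*p)
115155 - k((148 + 44) + 56) = 115155 - (515 + ((148 + 44) + 56)² - 587*((148 + 44) + 56)) = 115155 - (515 + (192 + 56)² - 587*(192 + 56)) = 115155 - (515 + 248² - 587*248) = 115155 - (515 + 61504 - 145576) = 115155 - 1*(-83557) = 115155 + 83557 = 198712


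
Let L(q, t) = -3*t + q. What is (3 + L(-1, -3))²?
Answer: 121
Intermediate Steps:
L(q, t) = q - 3*t
(3 + L(-1, -3))² = (3 + (-1 - 3*(-3)))² = (3 + (-1 + 9))² = (3 + 8)² = 11² = 121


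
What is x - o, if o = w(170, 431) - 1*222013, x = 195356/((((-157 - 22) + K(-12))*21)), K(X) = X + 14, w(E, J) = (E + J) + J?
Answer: 117313003/531 ≈ 2.2093e+5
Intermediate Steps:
w(E, J) = E + 2*J
K(X) = 14 + X
x = -27908/531 (x = 195356/((((-157 - 22) + (14 - 12))*21)) = 195356/(((-179 + 2)*21)) = 195356/((-177*21)) = 195356/(-3717) = 195356*(-1/3717) = -27908/531 ≈ -52.557)
o = -220981 (o = (170 + 2*431) - 1*222013 = (170 + 862) - 222013 = 1032 - 222013 = -220981)
x - o = -27908/531 - 1*(-220981) = -27908/531 + 220981 = 117313003/531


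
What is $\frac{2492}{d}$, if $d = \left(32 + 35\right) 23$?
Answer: $\frac{2492}{1541} \approx 1.6171$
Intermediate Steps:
$d = 1541$ ($d = 67 \cdot 23 = 1541$)
$\frac{2492}{d} = \frac{2492}{1541}$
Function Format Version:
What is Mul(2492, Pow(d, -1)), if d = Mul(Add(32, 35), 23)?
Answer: Rational(2492, 1541) ≈ 1.6171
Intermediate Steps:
d = 1541 (d = Mul(67, 23) = 1541)
Mul(2492, Pow(d, -1)) = Mul(2492, Pow(1541, -1)) = Mul(2492, Rational(1, 1541)) = Rational(2492, 1541)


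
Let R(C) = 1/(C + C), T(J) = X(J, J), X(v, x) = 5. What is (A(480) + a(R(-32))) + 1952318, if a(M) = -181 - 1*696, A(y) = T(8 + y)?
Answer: 1951446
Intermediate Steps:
T(J) = 5
R(C) = 1/(2*C)
A(y) = 5
a(M) = -877 (a(M) = -181 - 696 = -877)
(A(480) + a(R(-32))) + 1952318 = (5 - 877) + 1952318 = -872 + 1952318 = 1951446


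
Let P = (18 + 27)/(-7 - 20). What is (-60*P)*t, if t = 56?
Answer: 5600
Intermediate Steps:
P = -5/3 (P = 45/(-27) = 45*(-1/27) = -5/3 ≈ -1.6667)
(-60*P)*t = -60*(-5/3)*56 = 100*56 = 5600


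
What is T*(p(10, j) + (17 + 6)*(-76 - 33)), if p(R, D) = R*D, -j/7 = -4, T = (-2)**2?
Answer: -8908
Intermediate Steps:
T = 4
j = 28 (j = -7*(-4) = 28)
p(R, D) = D*R
T*(p(10, j) + (17 + 6)*(-76 - 33)) = 4*(28*10 + (17 + 6)*(-76 - 33)) = 4*(280 + 23*(-109)) = 4*(280 - 2507) = 4*(-2227) = -8908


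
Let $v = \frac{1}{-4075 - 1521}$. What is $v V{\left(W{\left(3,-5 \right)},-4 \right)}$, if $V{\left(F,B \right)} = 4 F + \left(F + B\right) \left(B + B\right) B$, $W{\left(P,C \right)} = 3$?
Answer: $\frac{5}{1399} \approx 0.003574$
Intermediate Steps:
$V{\left(F,B \right)} = 4 F + 2 B^{2} \left(B + F\right)$ ($V{\left(F,B \right)} = 4 F + \left(B + F\right) 2 B B = 4 F + 2 B \left(B + F\right) B = 4 F + 2 B^{2} \left(B + F\right)$)
$v = - \frac{1}{5596}$ ($v = \frac{1}{-5596} = - \frac{1}{5596} \approx -0.0001787$)
$v V{\left(W{\left(3,-5 \right)},-4 \right)} = - \frac{2 \left(-4\right)^{3} + 4 \cdot 3 + 2 \cdot 3 \left(-4\right)^{2}}{5596} = - \frac{2 \left(-64\right) + 12 + 2 \cdot 3 \cdot 16}{5596} = - \frac{-128 + 12 + 96}{5596} = \left(- \frac{1}{5596}\right) \left(-20\right) = \frac{5}{1399}$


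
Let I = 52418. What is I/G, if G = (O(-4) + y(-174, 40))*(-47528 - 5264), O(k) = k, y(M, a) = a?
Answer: -26209/950256 ≈ -0.027581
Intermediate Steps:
G = -1900512 (G = (-4 + 40)*(-47528 - 5264) = 36*(-52792) = -1900512)
I/G = 52418/(-1900512) = 52418*(-1/1900512) = -26209/950256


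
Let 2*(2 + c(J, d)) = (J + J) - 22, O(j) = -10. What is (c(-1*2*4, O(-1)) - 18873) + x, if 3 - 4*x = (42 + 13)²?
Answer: -39299/2 ≈ -19650.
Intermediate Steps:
c(J, d) = -13 + J (c(J, d) = -2 + ((J + J) - 22)/2 = -2 + (2*J - 22)/2 = -2 + (-22 + 2*J)/2 = -2 + (-11 + J) = -13 + J)
x = -1511/2 (x = ¾ - (42 + 13)²/4 = ¾ - ¼*55² = ¾ - ¼*3025 = ¾ - 3025/4 = -1511/2 ≈ -755.50)
(c(-1*2*4, O(-1)) - 18873) + x = ((-13 - 1*2*4) - 18873) - 1511/2 = ((-13 - 2*4) - 18873) - 1511/2 = ((-13 - 8) - 18873) - 1511/2 = (-21 - 18873) - 1511/2 = -18894 - 1511/2 = -39299/2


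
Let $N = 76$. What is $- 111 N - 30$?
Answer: $-8466$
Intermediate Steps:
$- 111 N - 30 = \left(-111\right) 76 - 30 = -8436 - 30 = -8466$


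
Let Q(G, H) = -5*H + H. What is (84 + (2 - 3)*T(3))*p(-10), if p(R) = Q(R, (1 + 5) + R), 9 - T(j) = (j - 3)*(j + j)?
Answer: 1200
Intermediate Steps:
T(j) = 9 - 2*j*(-3 + j) (T(j) = 9 - (j - 3)*(j + j) = 9 - (-3 + j)*2*j = 9 - 2*j*(-3 + j))
Q(G, H) = -4*H
p(R) = -24 - 4*R (p(R) = -4*((1 + 5) + R) = -4*(6 + R) = -24 - 4*R)
(84 + (2 - 3)*T(3))*p(-10) = (84 + (2 - 3)*(9 - 2*3² + 6*3))*(-24 - 4*(-10)) = (84 - (9 - 2*9 + 18))*(-24 + 40) = (84 - (9 - 18 + 18))*16 = (84 - 1*9)*16 = (84 - 9)*16 = 75*16 = 1200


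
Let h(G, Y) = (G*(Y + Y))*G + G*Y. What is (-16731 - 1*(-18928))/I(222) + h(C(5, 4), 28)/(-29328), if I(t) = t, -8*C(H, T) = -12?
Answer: 670795/67821 ≈ 9.8907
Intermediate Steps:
C(H, T) = 3/2 (C(H, T) = -1/8*(-12) = 3/2)
h(G, Y) = G*Y + 2*Y*G**2 (h(G, Y) = (G*(2*Y))*G + G*Y = (2*G*Y)*G + G*Y = 2*Y*G**2 + G*Y = G*Y + 2*Y*G**2)
(-16731 - 1*(-18928))/I(222) + h(C(5, 4), 28)/(-29328) = (-16731 - 1*(-18928))/222 + ((3/2)*28*(1 + 2*(3/2)))/(-29328) = (-16731 + 18928)*(1/222) + ((3/2)*28*(1 + 3))*(-1/29328) = 2197*(1/222) + ((3/2)*28*4)*(-1/29328) = 2197/222 + 168*(-1/29328) = 2197/222 - 7/1222 = 670795/67821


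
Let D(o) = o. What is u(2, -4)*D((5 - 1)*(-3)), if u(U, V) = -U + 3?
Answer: -12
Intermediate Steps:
u(U, V) = 3 - U
u(2, -4)*D((5 - 1)*(-3)) = (3 - 1*2)*((5 - 1)*(-3)) = (3 - 2)*(4*(-3)) = 1*(-12) = -12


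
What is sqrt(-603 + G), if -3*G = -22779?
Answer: sqrt(6990) ≈ 83.606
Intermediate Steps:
G = 7593 (G = -1/3*(-22779) = 7593)
sqrt(-603 + G) = sqrt(-603 + 7593) = sqrt(6990)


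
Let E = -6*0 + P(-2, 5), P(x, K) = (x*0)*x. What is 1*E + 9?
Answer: 9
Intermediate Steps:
P(x, K) = 0 (P(x, K) = 0*x = 0)
E = 0 (E = -6*0 + 0 = 0 + 0 = 0)
1*E + 9 = 1*0 + 9 = 0 + 9 = 9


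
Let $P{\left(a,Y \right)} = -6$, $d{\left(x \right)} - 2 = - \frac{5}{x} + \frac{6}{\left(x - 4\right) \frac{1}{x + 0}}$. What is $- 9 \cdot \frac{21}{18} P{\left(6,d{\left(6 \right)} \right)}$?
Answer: $63$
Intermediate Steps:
$d{\left(x \right)} = 2 - \frac{5}{x} + \frac{6 x}{-4 + x}$ ($d{\left(x \right)} = 2 + \left(- \frac{5}{x} + \frac{6}{\left(x - 4\right) \frac{1}{x + 0}}\right) = 2 - \left(- 6 \frac{x}{-4 + x} + \frac{5}{x}\right) = 2 + \left(- \frac{5}{x} + 6 \frac{x}{-4 + x}\right) = 2 + \left(- \frac{5}{x} + \frac{6 x}{-4 + x}\right) = 2 - \frac{5}{x} + \frac{6 x}{-4 + x}$)
$- 9 \cdot \frac{21}{18} P{\left(6,d{\left(6 \right)} \right)} = - 9 \cdot \frac{21}{18} \left(-6\right) = - 9 \cdot 21 \cdot \frac{1}{18} \left(-6\right) = \left(-9\right) \frac{7}{6} \left(-6\right) = \left(- \frac{21}{2}\right) \left(-6\right) = 63$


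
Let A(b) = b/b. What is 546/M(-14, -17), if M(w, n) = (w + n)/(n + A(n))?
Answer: 8736/31 ≈ 281.81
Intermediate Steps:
A(b) = 1
M(w, n) = (n + w)/(1 + n) (M(w, n) = (w + n)/(n + 1) = (n + w)/(1 + n))
546/M(-14, -17) = 546/(((-17 - 14)/(1 - 17))) = 546/((-31/(-16))) = 546/((-1/16*(-31))) = 546/(31/16) = 546*(16/31) = 8736/31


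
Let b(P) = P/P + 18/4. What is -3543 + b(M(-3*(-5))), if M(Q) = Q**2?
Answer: -7075/2 ≈ -3537.5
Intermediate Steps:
b(P) = 11/2 (b(P) = 1 + 18*(1/4) = 1 + 9/2 = 11/2)
-3543 + b(M(-3*(-5))) = -3543 + 11/2 = -7075/2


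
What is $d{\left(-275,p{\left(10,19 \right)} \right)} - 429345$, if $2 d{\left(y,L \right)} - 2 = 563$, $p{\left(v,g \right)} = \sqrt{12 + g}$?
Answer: $- \frac{858125}{2} \approx -4.2906 \cdot 10^{5}$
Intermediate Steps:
$d{\left(y,L \right)} = \frac{565}{2}$ ($d{\left(y,L \right)} = 1 + \frac{1}{2} \cdot 563 = 1 + \frac{563}{2} = \frac{565}{2}$)
$d{\left(-275,p{\left(10,19 \right)} \right)} - 429345 = \frac{565}{2} - 429345 = - \frac{858125}{2}$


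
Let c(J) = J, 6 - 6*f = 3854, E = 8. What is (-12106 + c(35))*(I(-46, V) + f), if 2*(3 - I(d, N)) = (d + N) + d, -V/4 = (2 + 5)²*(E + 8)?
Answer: -35331817/3 ≈ -1.1777e+7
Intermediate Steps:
f = -1924/3 (f = 1 - ⅙*3854 = 1 - 1927/3 = -1924/3 ≈ -641.33)
V = -3136 (V = -4*(2 + 5)²*(8 + 8) = -4*7²*16 = -196*16 = -4*784 = -3136)
I(d, N) = 3 - d - N/2 (I(d, N) = 3 - ((d + N) + d)/2 = 3 - ((N + d) + d)/2 = 3 - (N + 2*d)/2 = 3 + (-d - N/2) = 3 - d - N/2)
(-12106 + c(35))*(I(-46, V) + f) = (-12106 + 35)*((3 - 1*(-46) - ½*(-3136)) - 1924/3) = -12071*((3 + 46 + 1568) - 1924/3) = -12071*(1617 - 1924/3) = -12071*2927/3 = -35331817/3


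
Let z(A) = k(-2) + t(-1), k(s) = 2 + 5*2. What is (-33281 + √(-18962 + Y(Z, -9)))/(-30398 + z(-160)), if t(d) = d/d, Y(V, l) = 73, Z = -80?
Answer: 33281/30385 - I*√18889/30385 ≈ 1.0953 - 0.0045232*I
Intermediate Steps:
k(s) = 12 (k(s) = 2 + 10 = 12)
t(d) = 1
z(A) = 13 (z(A) = 12 + 1 = 13)
(-33281 + √(-18962 + Y(Z, -9)))/(-30398 + z(-160)) = (-33281 + √(-18962 + 73))/(-30398 + 13) = (-33281 + √(-18889))/(-30385) = (-33281 + I*√18889)*(-1/30385) = 33281/30385 - I*√18889/30385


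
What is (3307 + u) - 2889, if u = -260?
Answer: 158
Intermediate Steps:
(3307 + u) - 2889 = (3307 - 260) - 2889 = 3047 - 2889 = 158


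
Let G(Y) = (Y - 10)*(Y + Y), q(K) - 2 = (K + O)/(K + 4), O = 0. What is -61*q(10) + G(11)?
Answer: -1005/7 ≈ -143.57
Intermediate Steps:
q(K) = 2 + K/(4 + K) (q(K) = 2 + (K + 0)/(K + 4) = 2 + K/(4 + K))
G(Y) = 2*Y*(-10 + Y) (G(Y) = (-10 + Y)*(2*Y) = 2*Y*(-10 + Y))
-61*q(10) + G(11) = -61*(8 + 3*10)/(4 + 10) + 2*11*(-10 + 11) = -61*(8 + 30)/14 + 2*11*1 = -61*38/14 + 22 = -61*19/7 + 22 = -1159/7 + 22 = -1005/7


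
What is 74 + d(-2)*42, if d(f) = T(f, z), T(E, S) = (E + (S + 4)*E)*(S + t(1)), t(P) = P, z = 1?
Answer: -934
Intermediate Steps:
T(E, S) = (1 + S)*(E + E*(4 + S)) (T(E, S) = (E + (S + 4)*E)*(S + 1) = (E + (4 + S)*E)*(1 + S) = (E + E*(4 + S))*(1 + S) = (1 + S)*(E + E*(4 + S)))
d(f) = 12*f (d(f) = f*(5 + 1² + 6*1) = f*(5 + 1 + 6) = f*12 = 12*f)
74 + d(-2)*42 = 74 + (12*(-2))*42 = 74 - 24*42 = 74 - 1008 = -934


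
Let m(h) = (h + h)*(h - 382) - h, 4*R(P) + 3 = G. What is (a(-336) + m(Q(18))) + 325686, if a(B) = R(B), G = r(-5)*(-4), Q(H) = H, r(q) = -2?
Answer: 1250261/4 ≈ 3.1257e+5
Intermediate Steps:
G = 8 (G = -2*(-4) = 8)
R(P) = 5/4 (R(P) = -3/4 + (1/4)*8 = -3/4 + 2 = 5/4)
a(B) = 5/4
m(h) = -h + 2*h*(-382 + h) (m(h) = (2*h)*(-382 + h) - h = 2*h*(-382 + h) - h = -h + 2*h*(-382 + h))
(a(-336) + m(Q(18))) + 325686 = (5/4 + 18*(-765 + 2*18)) + 325686 = (5/4 + 18*(-765 + 36)) + 325686 = (5/4 + 18*(-729)) + 325686 = (5/4 - 13122) + 325686 = -52483/4 + 325686 = 1250261/4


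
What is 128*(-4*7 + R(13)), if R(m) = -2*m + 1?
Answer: -6784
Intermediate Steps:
R(m) = 1 - 2*m
128*(-4*7 + R(13)) = 128*(-4*7 + (1 - 2*13)) = 128*(-28 + (1 - 26)) = 128*(-28 - 25) = 128*(-53) = -6784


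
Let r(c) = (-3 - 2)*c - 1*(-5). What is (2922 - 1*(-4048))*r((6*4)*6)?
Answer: -4983550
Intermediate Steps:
r(c) = 5 - 5*c (r(c) = -5*c + 5 = 5 - 5*c)
(2922 - 1*(-4048))*r((6*4)*6) = (2922 - 1*(-4048))*(5 - 5*6*4*6) = (2922 + 4048)*(5 - 120*6) = 6970*(5 - 5*144) = 6970*(5 - 720) = 6970*(-715) = -4983550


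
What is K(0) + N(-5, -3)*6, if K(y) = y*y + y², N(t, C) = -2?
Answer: -12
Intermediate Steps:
K(y) = 2*y² (K(y) = y² + y² = 2*y²)
K(0) + N(-5, -3)*6 = 2*0² - 2*6 = 2*0 - 12 = 0 - 12 = -12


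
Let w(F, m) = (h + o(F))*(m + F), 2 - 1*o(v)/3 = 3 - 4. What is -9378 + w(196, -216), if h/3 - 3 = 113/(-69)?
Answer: -221714/23 ≈ -9639.7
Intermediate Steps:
h = 94/23 (h = 9 + 3*(113/(-69)) = 9 + 3*(113*(-1/69)) = 9 + 3*(-113/69) = 9 - 113/23 = 94/23 ≈ 4.0870)
o(v) = 9 (o(v) = 6 - 3*(3 - 4) = 6 - 3*(-1) = 6 + 3 = 9)
w(F, m) = 301*F/23 + 301*m/23 (w(F, m) = (94/23 + 9)*(m + F) = 301*(F + m)/23 = 301*F/23 + 301*m/23)
-9378 + w(196, -216) = -9378 + ((301/23)*196 + (301/23)*(-216)) = -9378 + (58996/23 - 65016/23) = -9378 - 6020/23 = -221714/23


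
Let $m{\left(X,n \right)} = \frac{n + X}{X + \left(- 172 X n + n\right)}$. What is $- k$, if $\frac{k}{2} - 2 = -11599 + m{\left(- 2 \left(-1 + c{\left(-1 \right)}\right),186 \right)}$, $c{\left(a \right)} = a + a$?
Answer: $\frac{92660038}{3995} \approx 23194.0$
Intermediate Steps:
$c{\left(a \right)} = 2 a$
$m{\left(X,n \right)} = \frac{X + n}{X + n - 172 X n}$ ($m{\left(X,n \right)} = \frac{X + n}{X - \left(- n + 172 X n\right)} = \frac{X + n}{X + n - 172 X n}$)
$k = - \frac{92660038}{3995}$ ($k = 4 + 2 \left(-11599 + \frac{- 2 \left(-1 + 2 \left(-1\right)\right) + 186}{- 2 \left(-1 + 2 \left(-1\right)\right) + 186 - 172 \left(- 2 \left(-1 + 2 \left(-1\right)\right)\right) 186}\right) = 4 + 2 \left(-11599 + \frac{- 2 \left(-1 - 2\right) + 186}{- 2 \left(-1 - 2\right) + 186 - 172 \left(- 2 \left(-1 - 2\right)\right) 186}\right) = 4 + 2 \left(-11599 + \frac{\left(-2\right) \left(-3\right) + 186}{\left(-2\right) \left(-3\right) + 186 - 172 \left(\left(-2\right) \left(-3\right)\right) 186}\right) = 4 + 2 \left(-11599 + \frac{6 + 186}{6 + 186 - 1032 \cdot 186}\right) = 4 + 2 \left(-11599 + \frac{1}{6 + 186 - 191952} \cdot 192\right) = 4 + 2 \left(-11599 + \frac{1}{-191760} \cdot 192\right) = 4 + 2 \left(-11599 - \frac{4}{3995}\right) = 4 + 2 \left(- \frac{46338009}{3995}\right) = 4 - \frac{92676018}{3995} = - \frac{92660038}{3995} \approx -23194.0$)
$- k = \left(-1\right) \left(- \frac{92660038}{3995}\right) = \frac{92660038}{3995}$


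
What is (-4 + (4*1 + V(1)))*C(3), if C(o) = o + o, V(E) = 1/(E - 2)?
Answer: -6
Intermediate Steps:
V(E) = 1/(-2 + E)
C(o) = 2*o
(-4 + (4*1 + V(1)))*C(3) = (-4 + (4*1 + 1/(-2 + 1)))*(2*3) = (-4 + (4 + 1/(-1)))*6 = (-4 + (4 - 1))*6 = (-4 + 3)*6 = -1*6 = -6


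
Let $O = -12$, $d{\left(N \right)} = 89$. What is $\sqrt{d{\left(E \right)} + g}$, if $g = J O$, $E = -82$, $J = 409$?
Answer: $i \sqrt{4819} \approx 69.419 i$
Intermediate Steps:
$g = -4908$ ($g = 409 \left(-12\right) = -4908$)
$\sqrt{d{\left(E \right)} + g} = \sqrt{89 - 4908} = \sqrt{-4819} = i \sqrt{4819}$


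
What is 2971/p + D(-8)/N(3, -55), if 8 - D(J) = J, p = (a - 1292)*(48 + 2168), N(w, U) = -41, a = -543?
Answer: -65183571/166720760 ≈ -0.39097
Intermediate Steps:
p = -4066360 (p = (-543 - 1292)*(48 + 2168) = -1835*2216 = -4066360)
D(J) = 8 - J
2971/p + D(-8)/N(3, -55) = 2971/(-4066360) + (8 - 1*(-8))/(-41) = 2971*(-1/4066360) + (8 + 8)*(-1/41) = -2971/4066360 + 16*(-1/41) = -2971/4066360 - 16/41 = -65183571/166720760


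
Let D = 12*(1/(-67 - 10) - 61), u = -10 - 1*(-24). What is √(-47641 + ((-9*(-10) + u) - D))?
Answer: I*√277505921/77 ≈ 216.34*I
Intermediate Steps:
u = 14 (u = -10 + 24 = 14)
D = -56376/77 (D = 12*(1/(-77) - 61) = 12*(-1/77 - 61) = 12*(-4698/77) = -56376/77 ≈ -732.16)
√(-47641 + ((-9*(-10) + u) - D)) = √(-47641 + ((-9*(-10) + 14) - 1*(-56376/77))) = √(-47641 + ((90 + 14) + 56376/77)) = √(-47641 + (104 + 56376/77)) = √(-47641 + 64384/77) = √(-3603973/77) = I*√277505921/77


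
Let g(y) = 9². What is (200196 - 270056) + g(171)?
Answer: -69779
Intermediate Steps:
g(y) = 81
(200196 - 270056) + g(171) = (200196 - 270056) + 81 = -69860 + 81 = -69779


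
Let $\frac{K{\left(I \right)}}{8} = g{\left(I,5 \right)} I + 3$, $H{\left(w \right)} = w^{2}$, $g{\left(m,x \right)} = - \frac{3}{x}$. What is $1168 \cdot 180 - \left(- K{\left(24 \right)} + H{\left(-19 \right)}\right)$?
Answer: $\frac{1048939}{5} \approx 2.0979 \cdot 10^{5}$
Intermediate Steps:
$K{\left(I \right)} = 24 - \frac{24 I}{5}$ ($K{\left(I \right)} = 8 \left(- \frac{3}{5} I + 3\right) = 8 \left(\left(-3\right) \frac{1}{5} I + 3\right) = 8 \left(- \frac{3 I}{5} + 3\right) = 8 \left(3 - \frac{3 I}{5}\right) = 24 - \frac{24 I}{5}$)
$1168 \cdot 180 - \left(- K{\left(24 \right)} + H{\left(-19 \right)}\right) = 1168 \cdot 180 + \left(\left(24 - \frac{576}{5}\right) - \left(-19\right)^{2}\right) = 210240 + \left(\left(24 - \frac{576}{5}\right) - 361\right) = 210240 - \frac{2261}{5} = \frac{1048939}{5}$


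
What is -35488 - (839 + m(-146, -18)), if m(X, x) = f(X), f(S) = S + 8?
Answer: -36189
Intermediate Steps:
f(S) = 8 + S
m(X, x) = 8 + X
-35488 - (839 + m(-146, -18)) = -35488 - (839 + (8 - 146)) = -35488 - (839 - 138) = -35488 - 1*701 = -35488 - 701 = -36189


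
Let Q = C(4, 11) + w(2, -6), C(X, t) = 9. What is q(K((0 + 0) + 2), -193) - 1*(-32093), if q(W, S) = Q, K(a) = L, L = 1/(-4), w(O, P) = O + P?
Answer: 32098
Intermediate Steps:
Q = 5 (Q = 9 + (2 - 6) = 9 - 4 = 5)
L = -1/4 ≈ -0.25000
K(a) = -1/4
q(W, S) = 5
q(K((0 + 0) + 2), -193) - 1*(-32093) = 5 - 1*(-32093) = 5 + 32093 = 32098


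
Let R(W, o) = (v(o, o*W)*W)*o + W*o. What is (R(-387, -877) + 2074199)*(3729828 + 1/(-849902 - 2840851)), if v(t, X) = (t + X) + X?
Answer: 3167364083675032092206191/3690753 ≈ 8.5819e+17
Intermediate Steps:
v(t, X) = t + 2*X (v(t, X) = (X + t) + X = t + 2*X)
R(W, o) = W*o + W*o*(o + 2*W*o) (R(W, o) = ((o + 2*(o*W))*W)*o + W*o = ((o + 2*(W*o))*W)*o + W*o = ((o + 2*W*o)*W)*o + W*o = (W*(o + 2*W*o))*o + W*o = W*o*(o + 2*W*o) + W*o = W*o + W*o*(o + 2*W*o))
(R(-387, -877) + 2074199)*(3729828 + 1/(-849902 - 2840851)) = (-387*(-877)*(1 - 877 + 2*(-387)*(-877)) + 2074199)*(3729828 + 1/(-849902 - 2840851)) = (-387*(-877)*(1 - 877 + 678798) + 2074199)*(3729828 + 1/(-3690753)) = (-387*(-877)*677922 + 2074199)*(3729828 - 1/3690753) = (230086048878 + 2074199)*(13765873880483/3690753) = 230088123077*(13765873880483/3690753) = 3167364083675032092206191/3690753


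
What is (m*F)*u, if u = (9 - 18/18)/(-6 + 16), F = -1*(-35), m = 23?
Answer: 644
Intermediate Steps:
F = 35
u = 4/5 (u = (9 - 18*1/18)/10 = (9 - 1)*(1/10) = 8*(1/10) = 4/5 ≈ 0.80000)
(m*F)*u = (23*35)*(4/5) = 805*(4/5) = 644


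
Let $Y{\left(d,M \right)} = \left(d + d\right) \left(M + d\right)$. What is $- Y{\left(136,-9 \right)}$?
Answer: $-34544$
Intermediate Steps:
$Y{\left(d,M \right)} = 2 d \left(M + d\right)$
$- Y{\left(136,-9 \right)} = - 2 \cdot 136 \left(-9 + 136\right) = - 2 \cdot 136 \cdot 127 = \left(-1\right) 34544 = -34544$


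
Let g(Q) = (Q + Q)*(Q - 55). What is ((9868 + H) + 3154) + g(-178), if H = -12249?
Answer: 83721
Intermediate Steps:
g(Q) = 2*Q*(-55 + Q) (g(Q) = (2*Q)*(-55 + Q) = 2*Q*(-55 + Q))
((9868 + H) + 3154) + g(-178) = ((9868 - 12249) + 3154) + 2*(-178)*(-55 - 178) = (-2381 + 3154) + 2*(-178)*(-233) = 773 + 82948 = 83721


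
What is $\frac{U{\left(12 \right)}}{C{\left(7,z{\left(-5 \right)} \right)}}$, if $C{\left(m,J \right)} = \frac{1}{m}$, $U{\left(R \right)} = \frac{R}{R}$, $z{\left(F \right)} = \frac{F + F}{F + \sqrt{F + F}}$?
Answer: $7$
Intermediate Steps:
$z{\left(F \right)} = \frac{2 F}{F + \sqrt{2} \sqrt{F}}$ ($z{\left(F \right)} = \frac{2 F}{F + \sqrt{2 F}} = \frac{2 F}{F + \sqrt{2} \sqrt{F}}$)
$U{\left(R \right)} = 1$
$\frac{U{\left(12 \right)}}{C{\left(7,z{\left(-5 \right)} \right)}} = 1 \frac{1}{\frac{1}{7}} = 1 \cdot 7 = 7$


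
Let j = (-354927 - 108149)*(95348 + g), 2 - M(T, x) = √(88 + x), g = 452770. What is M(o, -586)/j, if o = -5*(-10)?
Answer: -1/126910145484 + I*√498/253820290968 ≈ -7.8796e-12 + 8.792e-11*I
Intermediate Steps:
o = 50
M(T, x) = 2 - √(88 + x)
j = -253820290968 (j = (-354927 - 108149)*(95348 + 452770) = -463076*548118 = -253820290968)
M(o, -586)/j = (2 - √(88 - 586))/(-253820290968) = (2 - √(-498))*(-1/253820290968) = (2 - I*√498)*(-1/253820290968) = -1/126910145484 + I*√498/253820290968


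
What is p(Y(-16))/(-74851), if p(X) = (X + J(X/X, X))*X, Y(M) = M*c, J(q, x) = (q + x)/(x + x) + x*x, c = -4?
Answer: -532545/149702 ≈ -3.5574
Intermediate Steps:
J(q, x) = x² + (q + x)/(2*x) (J(q, x) = (q + x)/((2*x)) + x² = (q + x)*(1/(2*x)) + x² = (q + x)/(2*x) + x² = x² + (q + x)/(2*x))
Y(M) = -4*M (Y(M) = M*(-4) = -4*M)
p(X) = X*(X + (1 + X + 2*X³)/(2*X)) (p(X) = (X + (X/X + X + 2*X³)/(2*X))*X = (X + (1 + X + 2*X³)/(2*X))*X = X*(X + (1 + X + 2*X³)/(2*X)))
p(Y(-16))/(-74851) = (½ + (-4*(-16))² + (-4*(-16))³ + (-4*(-16))/2)/(-74851) = (½ + 64² + 64³ + (½)*64)*(-1/74851) = (½ + 4096 + 262144 + 32)*(-1/74851) = (532545/2)*(-1/74851) = -532545/149702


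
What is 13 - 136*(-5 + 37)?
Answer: -4339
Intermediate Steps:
13 - 136*(-5 + 37) = 13 - 136*32 = 13 - 4352 = -4339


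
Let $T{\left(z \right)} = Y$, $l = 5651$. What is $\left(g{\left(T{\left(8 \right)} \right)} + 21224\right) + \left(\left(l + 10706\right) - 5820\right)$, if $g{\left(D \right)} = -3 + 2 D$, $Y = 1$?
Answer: $31760$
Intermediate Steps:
$T{\left(z \right)} = 1$
$\left(g{\left(T{\left(8 \right)} \right)} + 21224\right) + \left(\left(l + 10706\right) - 5820\right) = \left(\left(-3 + 2 \cdot 1\right) + 21224\right) + \left(\left(5651 + 10706\right) - 5820\right) = \left(\left(-3 + 2\right) + 21224\right) + \left(16357 - 5820\right) = \left(-1 + 21224\right) + 10537 = 21223 + 10537 = 31760$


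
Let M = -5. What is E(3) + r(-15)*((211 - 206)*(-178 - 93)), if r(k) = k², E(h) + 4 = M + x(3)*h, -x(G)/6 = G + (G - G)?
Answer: -304938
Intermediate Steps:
x(G) = -6*G (x(G) = -6*(G + (G - G)) = -6*(G + 0) = -6*G)
E(h) = -9 - 18*h (E(h) = -4 + (-5 + (-6*3)*h) = -4 + (-5 - 18*h) = -9 - 18*h)
E(3) + r(-15)*((211 - 206)*(-178 - 93)) = (-9 - 18*3) + (-15)²*((211 - 206)*(-178 - 93)) = (-9 - 54) + 225*(5*(-271)) = -63 + 225*(-1355) = -63 - 304875 = -304938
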